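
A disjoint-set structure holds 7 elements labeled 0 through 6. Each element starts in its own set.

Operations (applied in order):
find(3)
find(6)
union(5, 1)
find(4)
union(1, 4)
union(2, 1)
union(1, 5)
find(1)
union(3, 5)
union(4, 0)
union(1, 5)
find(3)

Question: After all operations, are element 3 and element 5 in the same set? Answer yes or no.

Step 1: find(3) -> no change; set of 3 is {3}
Step 2: find(6) -> no change; set of 6 is {6}
Step 3: union(5, 1) -> merged; set of 5 now {1, 5}
Step 4: find(4) -> no change; set of 4 is {4}
Step 5: union(1, 4) -> merged; set of 1 now {1, 4, 5}
Step 6: union(2, 1) -> merged; set of 2 now {1, 2, 4, 5}
Step 7: union(1, 5) -> already same set; set of 1 now {1, 2, 4, 5}
Step 8: find(1) -> no change; set of 1 is {1, 2, 4, 5}
Step 9: union(3, 5) -> merged; set of 3 now {1, 2, 3, 4, 5}
Step 10: union(4, 0) -> merged; set of 4 now {0, 1, 2, 3, 4, 5}
Step 11: union(1, 5) -> already same set; set of 1 now {0, 1, 2, 3, 4, 5}
Step 12: find(3) -> no change; set of 3 is {0, 1, 2, 3, 4, 5}
Set of 3: {0, 1, 2, 3, 4, 5}; 5 is a member.

Answer: yes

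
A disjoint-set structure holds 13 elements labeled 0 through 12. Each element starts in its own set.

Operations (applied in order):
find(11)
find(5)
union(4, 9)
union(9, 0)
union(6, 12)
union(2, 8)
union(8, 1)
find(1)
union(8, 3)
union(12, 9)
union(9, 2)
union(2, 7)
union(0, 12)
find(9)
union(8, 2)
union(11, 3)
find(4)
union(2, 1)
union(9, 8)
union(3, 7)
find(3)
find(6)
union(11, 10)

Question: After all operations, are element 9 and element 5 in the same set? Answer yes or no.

Answer: no

Derivation:
Step 1: find(11) -> no change; set of 11 is {11}
Step 2: find(5) -> no change; set of 5 is {5}
Step 3: union(4, 9) -> merged; set of 4 now {4, 9}
Step 4: union(9, 0) -> merged; set of 9 now {0, 4, 9}
Step 5: union(6, 12) -> merged; set of 6 now {6, 12}
Step 6: union(2, 8) -> merged; set of 2 now {2, 8}
Step 7: union(8, 1) -> merged; set of 8 now {1, 2, 8}
Step 8: find(1) -> no change; set of 1 is {1, 2, 8}
Step 9: union(8, 3) -> merged; set of 8 now {1, 2, 3, 8}
Step 10: union(12, 9) -> merged; set of 12 now {0, 4, 6, 9, 12}
Step 11: union(9, 2) -> merged; set of 9 now {0, 1, 2, 3, 4, 6, 8, 9, 12}
Step 12: union(2, 7) -> merged; set of 2 now {0, 1, 2, 3, 4, 6, 7, 8, 9, 12}
Step 13: union(0, 12) -> already same set; set of 0 now {0, 1, 2, 3, 4, 6, 7, 8, 9, 12}
Step 14: find(9) -> no change; set of 9 is {0, 1, 2, 3, 4, 6, 7, 8, 9, 12}
Step 15: union(8, 2) -> already same set; set of 8 now {0, 1, 2, 3, 4, 6, 7, 8, 9, 12}
Step 16: union(11, 3) -> merged; set of 11 now {0, 1, 2, 3, 4, 6, 7, 8, 9, 11, 12}
Step 17: find(4) -> no change; set of 4 is {0, 1, 2, 3, 4, 6, 7, 8, 9, 11, 12}
Step 18: union(2, 1) -> already same set; set of 2 now {0, 1, 2, 3, 4, 6, 7, 8, 9, 11, 12}
Step 19: union(9, 8) -> already same set; set of 9 now {0, 1, 2, 3, 4, 6, 7, 8, 9, 11, 12}
Step 20: union(3, 7) -> already same set; set of 3 now {0, 1, 2, 3, 4, 6, 7, 8, 9, 11, 12}
Step 21: find(3) -> no change; set of 3 is {0, 1, 2, 3, 4, 6, 7, 8, 9, 11, 12}
Step 22: find(6) -> no change; set of 6 is {0, 1, 2, 3, 4, 6, 7, 8, 9, 11, 12}
Step 23: union(11, 10) -> merged; set of 11 now {0, 1, 2, 3, 4, 6, 7, 8, 9, 10, 11, 12}
Set of 9: {0, 1, 2, 3, 4, 6, 7, 8, 9, 10, 11, 12}; 5 is not a member.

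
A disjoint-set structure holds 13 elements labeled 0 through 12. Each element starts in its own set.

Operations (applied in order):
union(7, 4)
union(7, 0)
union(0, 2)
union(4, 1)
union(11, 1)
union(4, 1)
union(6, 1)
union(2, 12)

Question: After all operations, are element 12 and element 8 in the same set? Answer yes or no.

Answer: no

Derivation:
Step 1: union(7, 4) -> merged; set of 7 now {4, 7}
Step 2: union(7, 0) -> merged; set of 7 now {0, 4, 7}
Step 3: union(0, 2) -> merged; set of 0 now {0, 2, 4, 7}
Step 4: union(4, 1) -> merged; set of 4 now {0, 1, 2, 4, 7}
Step 5: union(11, 1) -> merged; set of 11 now {0, 1, 2, 4, 7, 11}
Step 6: union(4, 1) -> already same set; set of 4 now {0, 1, 2, 4, 7, 11}
Step 7: union(6, 1) -> merged; set of 6 now {0, 1, 2, 4, 6, 7, 11}
Step 8: union(2, 12) -> merged; set of 2 now {0, 1, 2, 4, 6, 7, 11, 12}
Set of 12: {0, 1, 2, 4, 6, 7, 11, 12}; 8 is not a member.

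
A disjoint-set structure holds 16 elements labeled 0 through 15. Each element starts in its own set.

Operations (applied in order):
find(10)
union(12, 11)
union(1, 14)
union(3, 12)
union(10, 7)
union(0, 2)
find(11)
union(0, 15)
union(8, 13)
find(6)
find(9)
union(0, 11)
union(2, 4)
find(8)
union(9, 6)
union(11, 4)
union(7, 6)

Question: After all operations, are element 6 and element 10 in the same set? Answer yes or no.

Step 1: find(10) -> no change; set of 10 is {10}
Step 2: union(12, 11) -> merged; set of 12 now {11, 12}
Step 3: union(1, 14) -> merged; set of 1 now {1, 14}
Step 4: union(3, 12) -> merged; set of 3 now {3, 11, 12}
Step 5: union(10, 7) -> merged; set of 10 now {7, 10}
Step 6: union(0, 2) -> merged; set of 0 now {0, 2}
Step 7: find(11) -> no change; set of 11 is {3, 11, 12}
Step 8: union(0, 15) -> merged; set of 0 now {0, 2, 15}
Step 9: union(8, 13) -> merged; set of 8 now {8, 13}
Step 10: find(6) -> no change; set of 6 is {6}
Step 11: find(9) -> no change; set of 9 is {9}
Step 12: union(0, 11) -> merged; set of 0 now {0, 2, 3, 11, 12, 15}
Step 13: union(2, 4) -> merged; set of 2 now {0, 2, 3, 4, 11, 12, 15}
Step 14: find(8) -> no change; set of 8 is {8, 13}
Step 15: union(9, 6) -> merged; set of 9 now {6, 9}
Step 16: union(11, 4) -> already same set; set of 11 now {0, 2, 3, 4, 11, 12, 15}
Step 17: union(7, 6) -> merged; set of 7 now {6, 7, 9, 10}
Set of 6: {6, 7, 9, 10}; 10 is a member.

Answer: yes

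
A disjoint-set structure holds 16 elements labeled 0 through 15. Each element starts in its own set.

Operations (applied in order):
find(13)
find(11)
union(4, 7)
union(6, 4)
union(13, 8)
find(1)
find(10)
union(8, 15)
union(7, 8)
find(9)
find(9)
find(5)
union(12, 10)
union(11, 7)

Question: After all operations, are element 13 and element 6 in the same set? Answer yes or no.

Answer: yes

Derivation:
Step 1: find(13) -> no change; set of 13 is {13}
Step 2: find(11) -> no change; set of 11 is {11}
Step 3: union(4, 7) -> merged; set of 4 now {4, 7}
Step 4: union(6, 4) -> merged; set of 6 now {4, 6, 7}
Step 5: union(13, 8) -> merged; set of 13 now {8, 13}
Step 6: find(1) -> no change; set of 1 is {1}
Step 7: find(10) -> no change; set of 10 is {10}
Step 8: union(8, 15) -> merged; set of 8 now {8, 13, 15}
Step 9: union(7, 8) -> merged; set of 7 now {4, 6, 7, 8, 13, 15}
Step 10: find(9) -> no change; set of 9 is {9}
Step 11: find(9) -> no change; set of 9 is {9}
Step 12: find(5) -> no change; set of 5 is {5}
Step 13: union(12, 10) -> merged; set of 12 now {10, 12}
Step 14: union(11, 7) -> merged; set of 11 now {4, 6, 7, 8, 11, 13, 15}
Set of 13: {4, 6, 7, 8, 11, 13, 15}; 6 is a member.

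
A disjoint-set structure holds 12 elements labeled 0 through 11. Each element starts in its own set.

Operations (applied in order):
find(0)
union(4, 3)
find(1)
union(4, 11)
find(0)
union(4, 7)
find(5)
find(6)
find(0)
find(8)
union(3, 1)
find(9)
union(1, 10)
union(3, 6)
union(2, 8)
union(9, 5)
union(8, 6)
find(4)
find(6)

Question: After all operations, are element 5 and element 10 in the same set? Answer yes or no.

Step 1: find(0) -> no change; set of 0 is {0}
Step 2: union(4, 3) -> merged; set of 4 now {3, 4}
Step 3: find(1) -> no change; set of 1 is {1}
Step 4: union(4, 11) -> merged; set of 4 now {3, 4, 11}
Step 5: find(0) -> no change; set of 0 is {0}
Step 6: union(4, 7) -> merged; set of 4 now {3, 4, 7, 11}
Step 7: find(5) -> no change; set of 5 is {5}
Step 8: find(6) -> no change; set of 6 is {6}
Step 9: find(0) -> no change; set of 0 is {0}
Step 10: find(8) -> no change; set of 8 is {8}
Step 11: union(3, 1) -> merged; set of 3 now {1, 3, 4, 7, 11}
Step 12: find(9) -> no change; set of 9 is {9}
Step 13: union(1, 10) -> merged; set of 1 now {1, 3, 4, 7, 10, 11}
Step 14: union(3, 6) -> merged; set of 3 now {1, 3, 4, 6, 7, 10, 11}
Step 15: union(2, 8) -> merged; set of 2 now {2, 8}
Step 16: union(9, 5) -> merged; set of 9 now {5, 9}
Step 17: union(8, 6) -> merged; set of 8 now {1, 2, 3, 4, 6, 7, 8, 10, 11}
Step 18: find(4) -> no change; set of 4 is {1, 2, 3, 4, 6, 7, 8, 10, 11}
Step 19: find(6) -> no change; set of 6 is {1, 2, 3, 4, 6, 7, 8, 10, 11}
Set of 5: {5, 9}; 10 is not a member.

Answer: no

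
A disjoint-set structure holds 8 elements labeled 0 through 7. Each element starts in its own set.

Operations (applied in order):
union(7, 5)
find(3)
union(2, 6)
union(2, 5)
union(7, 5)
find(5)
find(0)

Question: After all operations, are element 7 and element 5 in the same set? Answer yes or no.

Step 1: union(7, 5) -> merged; set of 7 now {5, 7}
Step 2: find(3) -> no change; set of 3 is {3}
Step 3: union(2, 6) -> merged; set of 2 now {2, 6}
Step 4: union(2, 5) -> merged; set of 2 now {2, 5, 6, 7}
Step 5: union(7, 5) -> already same set; set of 7 now {2, 5, 6, 7}
Step 6: find(5) -> no change; set of 5 is {2, 5, 6, 7}
Step 7: find(0) -> no change; set of 0 is {0}
Set of 7: {2, 5, 6, 7}; 5 is a member.

Answer: yes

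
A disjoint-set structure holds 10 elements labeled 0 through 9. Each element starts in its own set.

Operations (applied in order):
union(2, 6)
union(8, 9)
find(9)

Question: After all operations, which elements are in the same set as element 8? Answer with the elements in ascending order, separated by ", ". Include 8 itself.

Step 1: union(2, 6) -> merged; set of 2 now {2, 6}
Step 2: union(8, 9) -> merged; set of 8 now {8, 9}
Step 3: find(9) -> no change; set of 9 is {8, 9}
Component of 8: {8, 9}

Answer: 8, 9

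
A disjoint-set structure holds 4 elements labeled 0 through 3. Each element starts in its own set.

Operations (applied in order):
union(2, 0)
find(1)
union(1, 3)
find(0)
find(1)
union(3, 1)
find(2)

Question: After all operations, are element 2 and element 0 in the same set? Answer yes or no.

Answer: yes

Derivation:
Step 1: union(2, 0) -> merged; set of 2 now {0, 2}
Step 2: find(1) -> no change; set of 1 is {1}
Step 3: union(1, 3) -> merged; set of 1 now {1, 3}
Step 4: find(0) -> no change; set of 0 is {0, 2}
Step 5: find(1) -> no change; set of 1 is {1, 3}
Step 6: union(3, 1) -> already same set; set of 3 now {1, 3}
Step 7: find(2) -> no change; set of 2 is {0, 2}
Set of 2: {0, 2}; 0 is a member.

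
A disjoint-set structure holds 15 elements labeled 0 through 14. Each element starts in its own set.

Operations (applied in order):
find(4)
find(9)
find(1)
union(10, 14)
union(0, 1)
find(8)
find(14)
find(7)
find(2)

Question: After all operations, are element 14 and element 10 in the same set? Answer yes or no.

Step 1: find(4) -> no change; set of 4 is {4}
Step 2: find(9) -> no change; set of 9 is {9}
Step 3: find(1) -> no change; set of 1 is {1}
Step 4: union(10, 14) -> merged; set of 10 now {10, 14}
Step 5: union(0, 1) -> merged; set of 0 now {0, 1}
Step 6: find(8) -> no change; set of 8 is {8}
Step 7: find(14) -> no change; set of 14 is {10, 14}
Step 8: find(7) -> no change; set of 7 is {7}
Step 9: find(2) -> no change; set of 2 is {2}
Set of 14: {10, 14}; 10 is a member.

Answer: yes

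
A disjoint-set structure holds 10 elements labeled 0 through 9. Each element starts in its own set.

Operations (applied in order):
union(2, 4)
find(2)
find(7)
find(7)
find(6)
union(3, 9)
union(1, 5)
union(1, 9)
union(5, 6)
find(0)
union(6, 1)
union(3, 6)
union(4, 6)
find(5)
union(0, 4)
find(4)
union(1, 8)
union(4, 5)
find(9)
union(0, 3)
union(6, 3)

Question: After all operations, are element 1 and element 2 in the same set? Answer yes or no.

Step 1: union(2, 4) -> merged; set of 2 now {2, 4}
Step 2: find(2) -> no change; set of 2 is {2, 4}
Step 3: find(7) -> no change; set of 7 is {7}
Step 4: find(7) -> no change; set of 7 is {7}
Step 5: find(6) -> no change; set of 6 is {6}
Step 6: union(3, 9) -> merged; set of 3 now {3, 9}
Step 7: union(1, 5) -> merged; set of 1 now {1, 5}
Step 8: union(1, 9) -> merged; set of 1 now {1, 3, 5, 9}
Step 9: union(5, 6) -> merged; set of 5 now {1, 3, 5, 6, 9}
Step 10: find(0) -> no change; set of 0 is {0}
Step 11: union(6, 1) -> already same set; set of 6 now {1, 3, 5, 6, 9}
Step 12: union(3, 6) -> already same set; set of 3 now {1, 3, 5, 6, 9}
Step 13: union(4, 6) -> merged; set of 4 now {1, 2, 3, 4, 5, 6, 9}
Step 14: find(5) -> no change; set of 5 is {1, 2, 3, 4, 5, 6, 9}
Step 15: union(0, 4) -> merged; set of 0 now {0, 1, 2, 3, 4, 5, 6, 9}
Step 16: find(4) -> no change; set of 4 is {0, 1, 2, 3, 4, 5, 6, 9}
Step 17: union(1, 8) -> merged; set of 1 now {0, 1, 2, 3, 4, 5, 6, 8, 9}
Step 18: union(4, 5) -> already same set; set of 4 now {0, 1, 2, 3, 4, 5, 6, 8, 9}
Step 19: find(9) -> no change; set of 9 is {0, 1, 2, 3, 4, 5, 6, 8, 9}
Step 20: union(0, 3) -> already same set; set of 0 now {0, 1, 2, 3, 4, 5, 6, 8, 9}
Step 21: union(6, 3) -> already same set; set of 6 now {0, 1, 2, 3, 4, 5, 6, 8, 9}
Set of 1: {0, 1, 2, 3, 4, 5, 6, 8, 9}; 2 is a member.

Answer: yes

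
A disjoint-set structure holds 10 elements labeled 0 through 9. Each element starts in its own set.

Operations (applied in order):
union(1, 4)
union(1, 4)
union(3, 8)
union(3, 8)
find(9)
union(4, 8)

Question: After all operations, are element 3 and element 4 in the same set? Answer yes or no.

Answer: yes

Derivation:
Step 1: union(1, 4) -> merged; set of 1 now {1, 4}
Step 2: union(1, 4) -> already same set; set of 1 now {1, 4}
Step 3: union(3, 8) -> merged; set of 3 now {3, 8}
Step 4: union(3, 8) -> already same set; set of 3 now {3, 8}
Step 5: find(9) -> no change; set of 9 is {9}
Step 6: union(4, 8) -> merged; set of 4 now {1, 3, 4, 8}
Set of 3: {1, 3, 4, 8}; 4 is a member.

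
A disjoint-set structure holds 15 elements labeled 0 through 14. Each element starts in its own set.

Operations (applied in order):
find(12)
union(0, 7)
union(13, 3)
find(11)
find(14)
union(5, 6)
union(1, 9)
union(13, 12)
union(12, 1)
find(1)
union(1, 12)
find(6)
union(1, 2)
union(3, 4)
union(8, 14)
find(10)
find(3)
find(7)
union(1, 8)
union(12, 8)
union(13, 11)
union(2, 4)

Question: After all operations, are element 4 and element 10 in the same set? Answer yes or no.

Step 1: find(12) -> no change; set of 12 is {12}
Step 2: union(0, 7) -> merged; set of 0 now {0, 7}
Step 3: union(13, 3) -> merged; set of 13 now {3, 13}
Step 4: find(11) -> no change; set of 11 is {11}
Step 5: find(14) -> no change; set of 14 is {14}
Step 6: union(5, 6) -> merged; set of 5 now {5, 6}
Step 7: union(1, 9) -> merged; set of 1 now {1, 9}
Step 8: union(13, 12) -> merged; set of 13 now {3, 12, 13}
Step 9: union(12, 1) -> merged; set of 12 now {1, 3, 9, 12, 13}
Step 10: find(1) -> no change; set of 1 is {1, 3, 9, 12, 13}
Step 11: union(1, 12) -> already same set; set of 1 now {1, 3, 9, 12, 13}
Step 12: find(6) -> no change; set of 6 is {5, 6}
Step 13: union(1, 2) -> merged; set of 1 now {1, 2, 3, 9, 12, 13}
Step 14: union(3, 4) -> merged; set of 3 now {1, 2, 3, 4, 9, 12, 13}
Step 15: union(8, 14) -> merged; set of 8 now {8, 14}
Step 16: find(10) -> no change; set of 10 is {10}
Step 17: find(3) -> no change; set of 3 is {1, 2, 3, 4, 9, 12, 13}
Step 18: find(7) -> no change; set of 7 is {0, 7}
Step 19: union(1, 8) -> merged; set of 1 now {1, 2, 3, 4, 8, 9, 12, 13, 14}
Step 20: union(12, 8) -> already same set; set of 12 now {1, 2, 3, 4, 8, 9, 12, 13, 14}
Step 21: union(13, 11) -> merged; set of 13 now {1, 2, 3, 4, 8, 9, 11, 12, 13, 14}
Step 22: union(2, 4) -> already same set; set of 2 now {1, 2, 3, 4, 8, 9, 11, 12, 13, 14}
Set of 4: {1, 2, 3, 4, 8, 9, 11, 12, 13, 14}; 10 is not a member.

Answer: no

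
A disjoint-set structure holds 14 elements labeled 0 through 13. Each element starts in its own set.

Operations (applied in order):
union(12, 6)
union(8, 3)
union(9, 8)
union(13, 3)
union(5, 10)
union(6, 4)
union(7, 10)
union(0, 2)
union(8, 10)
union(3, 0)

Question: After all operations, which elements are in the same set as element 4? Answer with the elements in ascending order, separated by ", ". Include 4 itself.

Step 1: union(12, 6) -> merged; set of 12 now {6, 12}
Step 2: union(8, 3) -> merged; set of 8 now {3, 8}
Step 3: union(9, 8) -> merged; set of 9 now {3, 8, 9}
Step 4: union(13, 3) -> merged; set of 13 now {3, 8, 9, 13}
Step 5: union(5, 10) -> merged; set of 5 now {5, 10}
Step 6: union(6, 4) -> merged; set of 6 now {4, 6, 12}
Step 7: union(7, 10) -> merged; set of 7 now {5, 7, 10}
Step 8: union(0, 2) -> merged; set of 0 now {0, 2}
Step 9: union(8, 10) -> merged; set of 8 now {3, 5, 7, 8, 9, 10, 13}
Step 10: union(3, 0) -> merged; set of 3 now {0, 2, 3, 5, 7, 8, 9, 10, 13}
Component of 4: {4, 6, 12}

Answer: 4, 6, 12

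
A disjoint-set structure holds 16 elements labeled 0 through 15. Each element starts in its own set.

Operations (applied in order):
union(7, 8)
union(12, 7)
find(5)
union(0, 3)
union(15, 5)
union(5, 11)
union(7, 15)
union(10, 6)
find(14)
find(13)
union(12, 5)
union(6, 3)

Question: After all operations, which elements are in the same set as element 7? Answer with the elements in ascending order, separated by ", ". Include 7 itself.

Answer: 5, 7, 8, 11, 12, 15

Derivation:
Step 1: union(7, 8) -> merged; set of 7 now {7, 8}
Step 2: union(12, 7) -> merged; set of 12 now {7, 8, 12}
Step 3: find(5) -> no change; set of 5 is {5}
Step 4: union(0, 3) -> merged; set of 0 now {0, 3}
Step 5: union(15, 5) -> merged; set of 15 now {5, 15}
Step 6: union(5, 11) -> merged; set of 5 now {5, 11, 15}
Step 7: union(7, 15) -> merged; set of 7 now {5, 7, 8, 11, 12, 15}
Step 8: union(10, 6) -> merged; set of 10 now {6, 10}
Step 9: find(14) -> no change; set of 14 is {14}
Step 10: find(13) -> no change; set of 13 is {13}
Step 11: union(12, 5) -> already same set; set of 12 now {5, 7, 8, 11, 12, 15}
Step 12: union(6, 3) -> merged; set of 6 now {0, 3, 6, 10}
Component of 7: {5, 7, 8, 11, 12, 15}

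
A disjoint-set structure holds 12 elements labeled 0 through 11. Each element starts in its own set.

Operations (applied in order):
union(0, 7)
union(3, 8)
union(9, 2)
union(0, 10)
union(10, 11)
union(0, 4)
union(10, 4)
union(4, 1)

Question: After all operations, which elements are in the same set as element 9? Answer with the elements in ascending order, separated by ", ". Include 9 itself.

Step 1: union(0, 7) -> merged; set of 0 now {0, 7}
Step 2: union(3, 8) -> merged; set of 3 now {3, 8}
Step 3: union(9, 2) -> merged; set of 9 now {2, 9}
Step 4: union(0, 10) -> merged; set of 0 now {0, 7, 10}
Step 5: union(10, 11) -> merged; set of 10 now {0, 7, 10, 11}
Step 6: union(0, 4) -> merged; set of 0 now {0, 4, 7, 10, 11}
Step 7: union(10, 4) -> already same set; set of 10 now {0, 4, 7, 10, 11}
Step 8: union(4, 1) -> merged; set of 4 now {0, 1, 4, 7, 10, 11}
Component of 9: {2, 9}

Answer: 2, 9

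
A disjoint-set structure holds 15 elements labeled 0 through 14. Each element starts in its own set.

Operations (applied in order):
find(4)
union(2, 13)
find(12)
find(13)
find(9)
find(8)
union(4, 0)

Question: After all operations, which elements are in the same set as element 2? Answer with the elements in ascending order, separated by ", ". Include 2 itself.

Answer: 2, 13

Derivation:
Step 1: find(4) -> no change; set of 4 is {4}
Step 2: union(2, 13) -> merged; set of 2 now {2, 13}
Step 3: find(12) -> no change; set of 12 is {12}
Step 4: find(13) -> no change; set of 13 is {2, 13}
Step 5: find(9) -> no change; set of 9 is {9}
Step 6: find(8) -> no change; set of 8 is {8}
Step 7: union(4, 0) -> merged; set of 4 now {0, 4}
Component of 2: {2, 13}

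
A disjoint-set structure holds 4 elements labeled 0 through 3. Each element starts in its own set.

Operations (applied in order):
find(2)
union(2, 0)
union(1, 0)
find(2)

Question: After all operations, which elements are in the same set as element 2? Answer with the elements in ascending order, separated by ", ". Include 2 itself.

Answer: 0, 1, 2

Derivation:
Step 1: find(2) -> no change; set of 2 is {2}
Step 2: union(2, 0) -> merged; set of 2 now {0, 2}
Step 3: union(1, 0) -> merged; set of 1 now {0, 1, 2}
Step 4: find(2) -> no change; set of 2 is {0, 1, 2}
Component of 2: {0, 1, 2}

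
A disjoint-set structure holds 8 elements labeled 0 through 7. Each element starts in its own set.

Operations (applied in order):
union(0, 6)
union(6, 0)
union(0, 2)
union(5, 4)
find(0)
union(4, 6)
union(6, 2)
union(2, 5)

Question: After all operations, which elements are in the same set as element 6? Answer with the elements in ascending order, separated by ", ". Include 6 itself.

Step 1: union(0, 6) -> merged; set of 0 now {0, 6}
Step 2: union(6, 0) -> already same set; set of 6 now {0, 6}
Step 3: union(0, 2) -> merged; set of 0 now {0, 2, 6}
Step 4: union(5, 4) -> merged; set of 5 now {4, 5}
Step 5: find(0) -> no change; set of 0 is {0, 2, 6}
Step 6: union(4, 6) -> merged; set of 4 now {0, 2, 4, 5, 6}
Step 7: union(6, 2) -> already same set; set of 6 now {0, 2, 4, 5, 6}
Step 8: union(2, 5) -> already same set; set of 2 now {0, 2, 4, 5, 6}
Component of 6: {0, 2, 4, 5, 6}

Answer: 0, 2, 4, 5, 6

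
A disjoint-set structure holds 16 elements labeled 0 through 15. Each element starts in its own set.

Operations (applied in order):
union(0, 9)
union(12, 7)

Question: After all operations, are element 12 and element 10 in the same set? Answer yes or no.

Answer: no

Derivation:
Step 1: union(0, 9) -> merged; set of 0 now {0, 9}
Step 2: union(12, 7) -> merged; set of 12 now {7, 12}
Set of 12: {7, 12}; 10 is not a member.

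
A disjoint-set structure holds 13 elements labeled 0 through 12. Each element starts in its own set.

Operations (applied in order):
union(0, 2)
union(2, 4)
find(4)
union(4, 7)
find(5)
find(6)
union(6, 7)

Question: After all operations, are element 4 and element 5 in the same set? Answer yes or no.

Answer: no

Derivation:
Step 1: union(0, 2) -> merged; set of 0 now {0, 2}
Step 2: union(2, 4) -> merged; set of 2 now {0, 2, 4}
Step 3: find(4) -> no change; set of 4 is {0, 2, 4}
Step 4: union(4, 7) -> merged; set of 4 now {0, 2, 4, 7}
Step 5: find(5) -> no change; set of 5 is {5}
Step 6: find(6) -> no change; set of 6 is {6}
Step 7: union(6, 7) -> merged; set of 6 now {0, 2, 4, 6, 7}
Set of 4: {0, 2, 4, 6, 7}; 5 is not a member.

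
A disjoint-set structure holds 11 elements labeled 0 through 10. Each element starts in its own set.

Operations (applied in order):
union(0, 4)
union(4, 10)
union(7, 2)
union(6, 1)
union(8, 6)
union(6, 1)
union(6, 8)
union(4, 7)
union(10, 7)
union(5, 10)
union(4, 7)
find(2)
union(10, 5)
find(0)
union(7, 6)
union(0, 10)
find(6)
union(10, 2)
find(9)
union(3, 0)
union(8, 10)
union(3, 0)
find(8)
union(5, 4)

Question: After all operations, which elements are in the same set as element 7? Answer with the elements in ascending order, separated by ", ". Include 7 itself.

Step 1: union(0, 4) -> merged; set of 0 now {0, 4}
Step 2: union(4, 10) -> merged; set of 4 now {0, 4, 10}
Step 3: union(7, 2) -> merged; set of 7 now {2, 7}
Step 4: union(6, 1) -> merged; set of 6 now {1, 6}
Step 5: union(8, 6) -> merged; set of 8 now {1, 6, 8}
Step 6: union(6, 1) -> already same set; set of 6 now {1, 6, 8}
Step 7: union(6, 8) -> already same set; set of 6 now {1, 6, 8}
Step 8: union(4, 7) -> merged; set of 4 now {0, 2, 4, 7, 10}
Step 9: union(10, 7) -> already same set; set of 10 now {0, 2, 4, 7, 10}
Step 10: union(5, 10) -> merged; set of 5 now {0, 2, 4, 5, 7, 10}
Step 11: union(4, 7) -> already same set; set of 4 now {0, 2, 4, 5, 7, 10}
Step 12: find(2) -> no change; set of 2 is {0, 2, 4, 5, 7, 10}
Step 13: union(10, 5) -> already same set; set of 10 now {0, 2, 4, 5, 7, 10}
Step 14: find(0) -> no change; set of 0 is {0, 2, 4, 5, 7, 10}
Step 15: union(7, 6) -> merged; set of 7 now {0, 1, 2, 4, 5, 6, 7, 8, 10}
Step 16: union(0, 10) -> already same set; set of 0 now {0, 1, 2, 4, 5, 6, 7, 8, 10}
Step 17: find(6) -> no change; set of 6 is {0, 1, 2, 4, 5, 6, 7, 8, 10}
Step 18: union(10, 2) -> already same set; set of 10 now {0, 1, 2, 4, 5, 6, 7, 8, 10}
Step 19: find(9) -> no change; set of 9 is {9}
Step 20: union(3, 0) -> merged; set of 3 now {0, 1, 2, 3, 4, 5, 6, 7, 8, 10}
Step 21: union(8, 10) -> already same set; set of 8 now {0, 1, 2, 3, 4, 5, 6, 7, 8, 10}
Step 22: union(3, 0) -> already same set; set of 3 now {0, 1, 2, 3, 4, 5, 6, 7, 8, 10}
Step 23: find(8) -> no change; set of 8 is {0, 1, 2, 3, 4, 5, 6, 7, 8, 10}
Step 24: union(5, 4) -> already same set; set of 5 now {0, 1, 2, 3, 4, 5, 6, 7, 8, 10}
Component of 7: {0, 1, 2, 3, 4, 5, 6, 7, 8, 10}

Answer: 0, 1, 2, 3, 4, 5, 6, 7, 8, 10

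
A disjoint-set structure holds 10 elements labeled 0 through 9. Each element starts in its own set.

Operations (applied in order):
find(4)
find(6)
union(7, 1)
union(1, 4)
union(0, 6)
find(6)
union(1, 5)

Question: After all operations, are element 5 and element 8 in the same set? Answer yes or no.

Step 1: find(4) -> no change; set of 4 is {4}
Step 2: find(6) -> no change; set of 6 is {6}
Step 3: union(7, 1) -> merged; set of 7 now {1, 7}
Step 4: union(1, 4) -> merged; set of 1 now {1, 4, 7}
Step 5: union(0, 6) -> merged; set of 0 now {0, 6}
Step 6: find(6) -> no change; set of 6 is {0, 6}
Step 7: union(1, 5) -> merged; set of 1 now {1, 4, 5, 7}
Set of 5: {1, 4, 5, 7}; 8 is not a member.

Answer: no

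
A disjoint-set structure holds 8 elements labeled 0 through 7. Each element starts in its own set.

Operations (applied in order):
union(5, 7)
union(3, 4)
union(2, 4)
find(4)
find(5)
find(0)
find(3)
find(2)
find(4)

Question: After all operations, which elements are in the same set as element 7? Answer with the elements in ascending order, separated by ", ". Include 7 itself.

Answer: 5, 7

Derivation:
Step 1: union(5, 7) -> merged; set of 5 now {5, 7}
Step 2: union(3, 4) -> merged; set of 3 now {3, 4}
Step 3: union(2, 4) -> merged; set of 2 now {2, 3, 4}
Step 4: find(4) -> no change; set of 4 is {2, 3, 4}
Step 5: find(5) -> no change; set of 5 is {5, 7}
Step 6: find(0) -> no change; set of 0 is {0}
Step 7: find(3) -> no change; set of 3 is {2, 3, 4}
Step 8: find(2) -> no change; set of 2 is {2, 3, 4}
Step 9: find(4) -> no change; set of 4 is {2, 3, 4}
Component of 7: {5, 7}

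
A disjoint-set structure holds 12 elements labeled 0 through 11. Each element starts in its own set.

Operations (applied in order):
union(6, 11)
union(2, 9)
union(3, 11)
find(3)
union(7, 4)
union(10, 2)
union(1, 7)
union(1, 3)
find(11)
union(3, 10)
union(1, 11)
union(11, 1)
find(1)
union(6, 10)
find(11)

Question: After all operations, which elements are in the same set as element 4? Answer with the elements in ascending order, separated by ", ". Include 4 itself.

Answer: 1, 2, 3, 4, 6, 7, 9, 10, 11

Derivation:
Step 1: union(6, 11) -> merged; set of 6 now {6, 11}
Step 2: union(2, 9) -> merged; set of 2 now {2, 9}
Step 3: union(3, 11) -> merged; set of 3 now {3, 6, 11}
Step 4: find(3) -> no change; set of 3 is {3, 6, 11}
Step 5: union(7, 4) -> merged; set of 7 now {4, 7}
Step 6: union(10, 2) -> merged; set of 10 now {2, 9, 10}
Step 7: union(1, 7) -> merged; set of 1 now {1, 4, 7}
Step 8: union(1, 3) -> merged; set of 1 now {1, 3, 4, 6, 7, 11}
Step 9: find(11) -> no change; set of 11 is {1, 3, 4, 6, 7, 11}
Step 10: union(3, 10) -> merged; set of 3 now {1, 2, 3, 4, 6, 7, 9, 10, 11}
Step 11: union(1, 11) -> already same set; set of 1 now {1, 2, 3, 4, 6, 7, 9, 10, 11}
Step 12: union(11, 1) -> already same set; set of 11 now {1, 2, 3, 4, 6, 7, 9, 10, 11}
Step 13: find(1) -> no change; set of 1 is {1, 2, 3, 4, 6, 7, 9, 10, 11}
Step 14: union(6, 10) -> already same set; set of 6 now {1, 2, 3, 4, 6, 7, 9, 10, 11}
Step 15: find(11) -> no change; set of 11 is {1, 2, 3, 4, 6, 7, 9, 10, 11}
Component of 4: {1, 2, 3, 4, 6, 7, 9, 10, 11}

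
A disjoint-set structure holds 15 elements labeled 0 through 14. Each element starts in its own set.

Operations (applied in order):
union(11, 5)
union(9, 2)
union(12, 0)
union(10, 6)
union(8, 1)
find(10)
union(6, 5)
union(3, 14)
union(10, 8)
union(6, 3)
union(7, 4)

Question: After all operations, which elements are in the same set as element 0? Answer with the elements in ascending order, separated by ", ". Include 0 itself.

Step 1: union(11, 5) -> merged; set of 11 now {5, 11}
Step 2: union(9, 2) -> merged; set of 9 now {2, 9}
Step 3: union(12, 0) -> merged; set of 12 now {0, 12}
Step 4: union(10, 6) -> merged; set of 10 now {6, 10}
Step 5: union(8, 1) -> merged; set of 8 now {1, 8}
Step 6: find(10) -> no change; set of 10 is {6, 10}
Step 7: union(6, 5) -> merged; set of 6 now {5, 6, 10, 11}
Step 8: union(3, 14) -> merged; set of 3 now {3, 14}
Step 9: union(10, 8) -> merged; set of 10 now {1, 5, 6, 8, 10, 11}
Step 10: union(6, 3) -> merged; set of 6 now {1, 3, 5, 6, 8, 10, 11, 14}
Step 11: union(7, 4) -> merged; set of 7 now {4, 7}
Component of 0: {0, 12}

Answer: 0, 12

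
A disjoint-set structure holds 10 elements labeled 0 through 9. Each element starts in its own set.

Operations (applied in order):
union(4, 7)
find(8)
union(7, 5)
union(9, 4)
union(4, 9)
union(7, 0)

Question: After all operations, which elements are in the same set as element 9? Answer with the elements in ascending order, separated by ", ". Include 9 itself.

Answer: 0, 4, 5, 7, 9

Derivation:
Step 1: union(4, 7) -> merged; set of 4 now {4, 7}
Step 2: find(8) -> no change; set of 8 is {8}
Step 3: union(7, 5) -> merged; set of 7 now {4, 5, 7}
Step 4: union(9, 4) -> merged; set of 9 now {4, 5, 7, 9}
Step 5: union(4, 9) -> already same set; set of 4 now {4, 5, 7, 9}
Step 6: union(7, 0) -> merged; set of 7 now {0, 4, 5, 7, 9}
Component of 9: {0, 4, 5, 7, 9}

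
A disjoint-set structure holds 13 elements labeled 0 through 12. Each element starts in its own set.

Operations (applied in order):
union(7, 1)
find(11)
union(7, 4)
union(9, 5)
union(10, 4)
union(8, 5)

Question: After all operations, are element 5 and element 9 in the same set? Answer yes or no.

Answer: yes

Derivation:
Step 1: union(7, 1) -> merged; set of 7 now {1, 7}
Step 2: find(11) -> no change; set of 11 is {11}
Step 3: union(7, 4) -> merged; set of 7 now {1, 4, 7}
Step 4: union(9, 5) -> merged; set of 9 now {5, 9}
Step 5: union(10, 4) -> merged; set of 10 now {1, 4, 7, 10}
Step 6: union(8, 5) -> merged; set of 8 now {5, 8, 9}
Set of 5: {5, 8, 9}; 9 is a member.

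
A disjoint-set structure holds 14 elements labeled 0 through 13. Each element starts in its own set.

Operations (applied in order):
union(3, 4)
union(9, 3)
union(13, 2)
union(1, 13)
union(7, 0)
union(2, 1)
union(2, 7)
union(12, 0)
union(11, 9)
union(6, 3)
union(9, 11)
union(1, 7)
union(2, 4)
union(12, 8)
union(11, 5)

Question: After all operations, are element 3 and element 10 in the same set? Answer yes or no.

Answer: no

Derivation:
Step 1: union(3, 4) -> merged; set of 3 now {3, 4}
Step 2: union(9, 3) -> merged; set of 9 now {3, 4, 9}
Step 3: union(13, 2) -> merged; set of 13 now {2, 13}
Step 4: union(1, 13) -> merged; set of 1 now {1, 2, 13}
Step 5: union(7, 0) -> merged; set of 7 now {0, 7}
Step 6: union(2, 1) -> already same set; set of 2 now {1, 2, 13}
Step 7: union(2, 7) -> merged; set of 2 now {0, 1, 2, 7, 13}
Step 8: union(12, 0) -> merged; set of 12 now {0, 1, 2, 7, 12, 13}
Step 9: union(11, 9) -> merged; set of 11 now {3, 4, 9, 11}
Step 10: union(6, 3) -> merged; set of 6 now {3, 4, 6, 9, 11}
Step 11: union(9, 11) -> already same set; set of 9 now {3, 4, 6, 9, 11}
Step 12: union(1, 7) -> already same set; set of 1 now {0, 1, 2, 7, 12, 13}
Step 13: union(2, 4) -> merged; set of 2 now {0, 1, 2, 3, 4, 6, 7, 9, 11, 12, 13}
Step 14: union(12, 8) -> merged; set of 12 now {0, 1, 2, 3, 4, 6, 7, 8, 9, 11, 12, 13}
Step 15: union(11, 5) -> merged; set of 11 now {0, 1, 2, 3, 4, 5, 6, 7, 8, 9, 11, 12, 13}
Set of 3: {0, 1, 2, 3, 4, 5, 6, 7, 8, 9, 11, 12, 13}; 10 is not a member.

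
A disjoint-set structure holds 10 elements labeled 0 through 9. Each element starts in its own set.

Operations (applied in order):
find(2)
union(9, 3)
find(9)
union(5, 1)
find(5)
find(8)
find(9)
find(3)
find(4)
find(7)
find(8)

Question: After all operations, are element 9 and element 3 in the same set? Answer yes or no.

Answer: yes

Derivation:
Step 1: find(2) -> no change; set of 2 is {2}
Step 2: union(9, 3) -> merged; set of 9 now {3, 9}
Step 3: find(9) -> no change; set of 9 is {3, 9}
Step 4: union(5, 1) -> merged; set of 5 now {1, 5}
Step 5: find(5) -> no change; set of 5 is {1, 5}
Step 6: find(8) -> no change; set of 8 is {8}
Step 7: find(9) -> no change; set of 9 is {3, 9}
Step 8: find(3) -> no change; set of 3 is {3, 9}
Step 9: find(4) -> no change; set of 4 is {4}
Step 10: find(7) -> no change; set of 7 is {7}
Step 11: find(8) -> no change; set of 8 is {8}
Set of 9: {3, 9}; 3 is a member.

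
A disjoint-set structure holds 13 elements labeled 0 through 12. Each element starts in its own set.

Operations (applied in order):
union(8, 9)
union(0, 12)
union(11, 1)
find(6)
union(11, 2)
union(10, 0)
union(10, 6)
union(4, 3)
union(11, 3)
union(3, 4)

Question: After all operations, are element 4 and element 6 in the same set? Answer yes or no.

Answer: no

Derivation:
Step 1: union(8, 9) -> merged; set of 8 now {8, 9}
Step 2: union(0, 12) -> merged; set of 0 now {0, 12}
Step 3: union(11, 1) -> merged; set of 11 now {1, 11}
Step 4: find(6) -> no change; set of 6 is {6}
Step 5: union(11, 2) -> merged; set of 11 now {1, 2, 11}
Step 6: union(10, 0) -> merged; set of 10 now {0, 10, 12}
Step 7: union(10, 6) -> merged; set of 10 now {0, 6, 10, 12}
Step 8: union(4, 3) -> merged; set of 4 now {3, 4}
Step 9: union(11, 3) -> merged; set of 11 now {1, 2, 3, 4, 11}
Step 10: union(3, 4) -> already same set; set of 3 now {1, 2, 3, 4, 11}
Set of 4: {1, 2, 3, 4, 11}; 6 is not a member.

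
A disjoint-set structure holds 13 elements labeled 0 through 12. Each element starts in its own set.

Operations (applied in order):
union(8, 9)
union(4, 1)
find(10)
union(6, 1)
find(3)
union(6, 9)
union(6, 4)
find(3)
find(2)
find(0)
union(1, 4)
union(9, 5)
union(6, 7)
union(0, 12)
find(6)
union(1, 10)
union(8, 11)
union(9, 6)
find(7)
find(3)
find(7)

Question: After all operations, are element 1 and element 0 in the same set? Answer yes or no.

Step 1: union(8, 9) -> merged; set of 8 now {8, 9}
Step 2: union(4, 1) -> merged; set of 4 now {1, 4}
Step 3: find(10) -> no change; set of 10 is {10}
Step 4: union(6, 1) -> merged; set of 6 now {1, 4, 6}
Step 5: find(3) -> no change; set of 3 is {3}
Step 6: union(6, 9) -> merged; set of 6 now {1, 4, 6, 8, 9}
Step 7: union(6, 4) -> already same set; set of 6 now {1, 4, 6, 8, 9}
Step 8: find(3) -> no change; set of 3 is {3}
Step 9: find(2) -> no change; set of 2 is {2}
Step 10: find(0) -> no change; set of 0 is {0}
Step 11: union(1, 4) -> already same set; set of 1 now {1, 4, 6, 8, 9}
Step 12: union(9, 5) -> merged; set of 9 now {1, 4, 5, 6, 8, 9}
Step 13: union(6, 7) -> merged; set of 6 now {1, 4, 5, 6, 7, 8, 9}
Step 14: union(0, 12) -> merged; set of 0 now {0, 12}
Step 15: find(6) -> no change; set of 6 is {1, 4, 5, 6, 7, 8, 9}
Step 16: union(1, 10) -> merged; set of 1 now {1, 4, 5, 6, 7, 8, 9, 10}
Step 17: union(8, 11) -> merged; set of 8 now {1, 4, 5, 6, 7, 8, 9, 10, 11}
Step 18: union(9, 6) -> already same set; set of 9 now {1, 4, 5, 6, 7, 8, 9, 10, 11}
Step 19: find(7) -> no change; set of 7 is {1, 4, 5, 6, 7, 8, 9, 10, 11}
Step 20: find(3) -> no change; set of 3 is {3}
Step 21: find(7) -> no change; set of 7 is {1, 4, 5, 6, 7, 8, 9, 10, 11}
Set of 1: {1, 4, 5, 6, 7, 8, 9, 10, 11}; 0 is not a member.

Answer: no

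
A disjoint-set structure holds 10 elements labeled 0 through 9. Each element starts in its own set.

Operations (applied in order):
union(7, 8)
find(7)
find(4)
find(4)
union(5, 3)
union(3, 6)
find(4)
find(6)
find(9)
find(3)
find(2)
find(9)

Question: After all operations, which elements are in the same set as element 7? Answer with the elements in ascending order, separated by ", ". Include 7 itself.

Step 1: union(7, 8) -> merged; set of 7 now {7, 8}
Step 2: find(7) -> no change; set of 7 is {7, 8}
Step 3: find(4) -> no change; set of 4 is {4}
Step 4: find(4) -> no change; set of 4 is {4}
Step 5: union(5, 3) -> merged; set of 5 now {3, 5}
Step 6: union(3, 6) -> merged; set of 3 now {3, 5, 6}
Step 7: find(4) -> no change; set of 4 is {4}
Step 8: find(6) -> no change; set of 6 is {3, 5, 6}
Step 9: find(9) -> no change; set of 9 is {9}
Step 10: find(3) -> no change; set of 3 is {3, 5, 6}
Step 11: find(2) -> no change; set of 2 is {2}
Step 12: find(9) -> no change; set of 9 is {9}
Component of 7: {7, 8}

Answer: 7, 8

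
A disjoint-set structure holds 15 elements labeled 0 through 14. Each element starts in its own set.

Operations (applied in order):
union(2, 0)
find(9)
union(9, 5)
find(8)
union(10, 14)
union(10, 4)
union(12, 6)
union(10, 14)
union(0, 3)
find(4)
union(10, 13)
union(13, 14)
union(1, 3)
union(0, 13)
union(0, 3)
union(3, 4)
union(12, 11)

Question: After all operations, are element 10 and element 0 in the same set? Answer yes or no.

Step 1: union(2, 0) -> merged; set of 2 now {0, 2}
Step 2: find(9) -> no change; set of 9 is {9}
Step 3: union(9, 5) -> merged; set of 9 now {5, 9}
Step 4: find(8) -> no change; set of 8 is {8}
Step 5: union(10, 14) -> merged; set of 10 now {10, 14}
Step 6: union(10, 4) -> merged; set of 10 now {4, 10, 14}
Step 7: union(12, 6) -> merged; set of 12 now {6, 12}
Step 8: union(10, 14) -> already same set; set of 10 now {4, 10, 14}
Step 9: union(0, 3) -> merged; set of 0 now {0, 2, 3}
Step 10: find(4) -> no change; set of 4 is {4, 10, 14}
Step 11: union(10, 13) -> merged; set of 10 now {4, 10, 13, 14}
Step 12: union(13, 14) -> already same set; set of 13 now {4, 10, 13, 14}
Step 13: union(1, 3) -> merged; set of 1 now {0, 1, 2, 3}
Step 14: union(0, 13) -> merged; set of 0 now {0, 1, 2, 3, 4, 10, 13, 14}
Step 15: union(0, 3) -> already same set; set of 0 now {0, 1, 2, 3, 4, 10, 13, 14}
Step 16: union(3, 4) -> already same set; set of 3 now {0, 1, 2, 3, 4, 10, 13, 14}
Step 17: union(12, 11) -> merged; set of 12 now {6, 11, 12}
Set of 10: {0, 1, 2, 3, 4, 10, 13, 14}; 0 is a member.

Answer: yes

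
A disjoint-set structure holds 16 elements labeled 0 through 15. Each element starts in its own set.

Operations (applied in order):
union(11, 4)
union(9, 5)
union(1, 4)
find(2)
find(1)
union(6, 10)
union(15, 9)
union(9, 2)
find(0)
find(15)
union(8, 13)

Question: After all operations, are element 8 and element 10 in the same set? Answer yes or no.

Step 1: union(11, 4) -> merged; set of 11 now {4, 11}
Step 2: union(9, 5) -> merged; set of 9 now {5, 9}
Step 3: union(1, 4) -> merged; set of 1 now {1, 4, 11}
Step 4: find(2) -> no change; set of 2 is {2}
Step 5: find(1) -> no change; set of 1 is {1, 4, 11}
Step 6: union(6, 10) -> merged; set of 6 now {6, 10}
Step 7: union(15, 9) -> merged; set of 15 now {5, 9, 15}
Step 8: union(9, 2) -> merged; set of 9 now {2, 5, 9, 15}
Step 9: find(0) -> no change; set of 0 is {0}
Step 10: find(15) -> no change; set of 15 is {2, 5, 9, 15}
Step 11: union(8, 13) -> merged; set of 8 now {8, 13}
Set of 8: {8, 13}; 10 is not a member.

Answer: no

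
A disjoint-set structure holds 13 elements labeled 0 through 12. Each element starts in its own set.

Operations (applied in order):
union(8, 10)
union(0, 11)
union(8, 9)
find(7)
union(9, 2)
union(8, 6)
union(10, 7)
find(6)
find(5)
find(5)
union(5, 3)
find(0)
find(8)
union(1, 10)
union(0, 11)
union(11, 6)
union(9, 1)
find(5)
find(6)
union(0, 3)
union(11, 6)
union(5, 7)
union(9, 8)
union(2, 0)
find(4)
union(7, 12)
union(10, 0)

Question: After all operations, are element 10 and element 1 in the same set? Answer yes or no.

Answer: yes

Derivation:
Step 1: union(8, 10) -> merged; set of 8 now {8, 10}
Step 2: union(0, 11) -> merged; set of 0 now {0, 11}
Step 3: union(8, 9) -> merged; set of 8 now {8, 9, 10}
Step 4: find(7) -> no change; set of 7 is {7}
Step 5: union(9, 2) -> merged; set of 9 now {2, 8, 9, 10}
Step 6: union(8, 6) -> merged; set of 8 now {2, 6, 8, 9, 10}
Step 7: union(10, 7) -> merged; set of 10 now {2, 6, 7, 8, 9, 10}
Step 8: find(6) -> no change; set of 6 is {2, 6, 7, 8, 9, 10}
Step 9: find(5) -> no change; set of 5 is {5}
Step 10: find(5) -> no change; set of 5 is {5}
Step 11: union(5, 3) -> merged; set of 5 now {3, 5}
Step 12: find(0) -> no change; set of 0 is {0, 11}
Step 13: find(8) -> no change; set of 8 is {2, 6, 7, 8, 9, 10}
Step 14: union(1, 10) -> merged; set of 1 now {1, 2, 6, 7, 8, 9, 10}
Step 15: union(0, 11) -> already same set; set of 0 now {0, 11}
Step 16: union(11, 6) -> merged; set of 11 now {0, 1, 2, 6, 7, 8, 9, 10, 11}
Step 17: union(9, 1) -> already same set; set of 9 now {0, 1, 2, 6, 7, 8, 9, 10, 11}
Step 18: find(5) -> no change; set of 5 is {3, 5}
Step 19: find(6) -> no change; set of 6 is {0, 1, 2, 6, 7, 8, 9, 10, 11}
Step 20: union(0, 3) -> merged; set of 0 now {0, 1, 2, 3, 5, 6, 7, 8, 9, 10, 11}
Step 21: union(11, 6) -> already same set; set of 11 now {0, 1, 2, 3, 5, 6, 7, 8, 9, 10, 11}
Step 22: union(5, 7) -> already same set; set of 5 now {0, 1, 2, 3, 5, 6, 7, 8, 9, 10, 11}
Step 23: union(9, 8) -> already same set; set of 9 now {0, 1, 2, 3, 5, 6, 7, 8, 9, 10, 11}
Step 24: union(2, 0) -> already same set; set of 2 now {0, 1, 2, 3, 5, 6, 7, 8, 9, 10, 11}
Step 25: find(4) -> no change; set of 4 is {4}
Step 26: union(7, 12) -> merged; set of 7 now {0, 1, 2, 3, 5, 6, 7, 8, 9, 10, 11, 12}
Step 27: union(10, 0) -> already same set; set of 10 now {0, 1, 2, 3, 5, 6, 7, 8, 9, 10, 11, 12}
Set of 10: {0, 1, 2, 3, 5, 6, 7, 8, 9, 10, 11, 12}; 1 is a member.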